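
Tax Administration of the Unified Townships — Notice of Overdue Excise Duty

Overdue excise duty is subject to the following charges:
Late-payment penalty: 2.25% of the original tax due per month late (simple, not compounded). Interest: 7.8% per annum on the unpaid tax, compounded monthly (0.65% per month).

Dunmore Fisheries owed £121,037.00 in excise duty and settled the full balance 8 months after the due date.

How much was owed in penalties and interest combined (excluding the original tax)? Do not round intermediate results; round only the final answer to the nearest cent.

Late-payment penalty: 8 × 2.25% × £121,037.00 = £21,786.66
Interest: £121,037.00 × ((1 + 0.0065)^8 − 1) = £121,037.00 × 0.0531985… = £6,438.9874…
Penalties + interest = £21,786.6600 + £6,438.9874… = £28,225.65

£28,225.65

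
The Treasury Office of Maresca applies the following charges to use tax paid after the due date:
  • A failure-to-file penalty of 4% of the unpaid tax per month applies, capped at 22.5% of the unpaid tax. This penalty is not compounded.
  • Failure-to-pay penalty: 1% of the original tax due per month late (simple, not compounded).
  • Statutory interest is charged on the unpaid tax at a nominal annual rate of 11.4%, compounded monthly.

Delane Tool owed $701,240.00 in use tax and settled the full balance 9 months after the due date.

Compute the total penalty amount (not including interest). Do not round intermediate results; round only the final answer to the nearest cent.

$220,890.60

Failure-to-file: 9 × 4% × $701,240.00 = $252,446.40, capped at 22.5% × $701,240.00 = $157,779.00
Failure-to-pay penalty: 9 × 1% × $701,240.00 = $63,111.60
Total penalty = $157,779.00 + $63,111.60 = $220,890.60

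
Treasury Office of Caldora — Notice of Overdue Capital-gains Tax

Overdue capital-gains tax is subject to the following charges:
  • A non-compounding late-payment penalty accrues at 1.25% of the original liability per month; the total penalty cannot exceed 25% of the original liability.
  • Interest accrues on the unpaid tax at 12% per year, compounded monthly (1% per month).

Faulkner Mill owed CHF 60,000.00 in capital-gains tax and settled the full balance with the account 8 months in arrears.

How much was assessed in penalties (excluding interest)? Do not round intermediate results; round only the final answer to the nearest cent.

CHF 6,000.00

Penalty: 8 × 1.25% × CHF 60,000.00 = CHF 6,000.00 (below the 25% cap of CHF 15,000.00)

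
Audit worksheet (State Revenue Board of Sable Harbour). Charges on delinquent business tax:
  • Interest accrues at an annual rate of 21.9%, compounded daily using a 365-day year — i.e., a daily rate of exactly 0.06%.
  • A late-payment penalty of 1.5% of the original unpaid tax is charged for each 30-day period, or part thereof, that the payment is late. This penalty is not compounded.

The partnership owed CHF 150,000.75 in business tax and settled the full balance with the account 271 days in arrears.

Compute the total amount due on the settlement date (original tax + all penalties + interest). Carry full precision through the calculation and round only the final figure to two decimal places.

Penalty periods: ⌈271/30⌉ = 10; penalty = 10 × 1.5% × CHF 150,000.75 = CHF 22,500.11…
Interest: CHF 150,000.75 × ((1 + 0.0006)^271 − 1) = CHF 150,000.75 × 0.17650860… = CHF 26,476.4225…
Total = CHF 150,000.75 + CHF 22,500.1125 + CHF 26,476.4225… = CHF 198,977.28

CHF 198,977.28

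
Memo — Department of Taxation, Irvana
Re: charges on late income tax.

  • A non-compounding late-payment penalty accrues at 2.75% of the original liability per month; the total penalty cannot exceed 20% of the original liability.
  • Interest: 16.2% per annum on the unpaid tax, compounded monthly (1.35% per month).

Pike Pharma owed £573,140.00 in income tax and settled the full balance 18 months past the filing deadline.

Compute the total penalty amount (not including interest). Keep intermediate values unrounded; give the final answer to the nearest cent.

£114,628.00

Penalty (uncapped): 18 × 2.75% × £573,140.00 = £283,704.30; cap = 20% × £573,140.00 = £114,628.00 → penalty = £114,628.00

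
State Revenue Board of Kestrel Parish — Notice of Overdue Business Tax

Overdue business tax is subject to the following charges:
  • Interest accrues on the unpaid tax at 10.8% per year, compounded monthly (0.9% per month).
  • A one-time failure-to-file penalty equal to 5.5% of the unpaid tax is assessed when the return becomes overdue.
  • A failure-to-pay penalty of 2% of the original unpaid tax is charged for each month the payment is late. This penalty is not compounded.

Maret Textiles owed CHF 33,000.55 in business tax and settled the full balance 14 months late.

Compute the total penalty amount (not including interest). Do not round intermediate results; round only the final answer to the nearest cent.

Failure-to-file penalty: 5.5% × CHF 33,000.55 = CHF 1,815.03…
Failure-to-pay penalty: 14 × 2% × CHF 33,000.55 = CHF 9,240.15…
Total penalty = CHF 1,815.03… + CHF 9,240.15… = CHF 11,055.18

CHF 11,055.18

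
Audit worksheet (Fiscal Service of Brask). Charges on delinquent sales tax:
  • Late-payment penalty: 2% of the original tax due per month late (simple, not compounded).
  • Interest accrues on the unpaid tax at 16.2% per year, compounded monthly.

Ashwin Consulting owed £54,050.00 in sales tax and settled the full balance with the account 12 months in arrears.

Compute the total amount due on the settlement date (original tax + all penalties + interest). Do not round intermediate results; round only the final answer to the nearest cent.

£76,458.40

Late-payment penalty: 12 × 2% × £54,050.00 = £12,972.00
Interest (16.2%/yr ÷ 12 = 1.35%/month): £54,050.00 × ((1 + 0.0135)^12 − 1) = £9,436.4049…
Total = £54,050.00 + £12,972.0000 + £9,436.4049… = £76,458.40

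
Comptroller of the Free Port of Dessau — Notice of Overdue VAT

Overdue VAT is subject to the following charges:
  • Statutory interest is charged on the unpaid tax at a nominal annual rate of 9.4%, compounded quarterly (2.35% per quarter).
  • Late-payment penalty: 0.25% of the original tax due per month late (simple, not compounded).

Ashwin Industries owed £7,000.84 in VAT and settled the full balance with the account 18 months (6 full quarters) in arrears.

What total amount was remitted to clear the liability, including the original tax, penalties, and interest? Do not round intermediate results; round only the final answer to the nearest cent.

£8,362.84

Late-payment penalty: 18 × 0.25% × £7,000.84 = £315.04…
Interest: £7,000.84 × ((1 + 0.0235)^6 − 1) = £7,000.84 × 0.1495479… = £1,046.9611…
Total = £7,000.84 + £315.0378 + £1,046.9611… = £8,362.84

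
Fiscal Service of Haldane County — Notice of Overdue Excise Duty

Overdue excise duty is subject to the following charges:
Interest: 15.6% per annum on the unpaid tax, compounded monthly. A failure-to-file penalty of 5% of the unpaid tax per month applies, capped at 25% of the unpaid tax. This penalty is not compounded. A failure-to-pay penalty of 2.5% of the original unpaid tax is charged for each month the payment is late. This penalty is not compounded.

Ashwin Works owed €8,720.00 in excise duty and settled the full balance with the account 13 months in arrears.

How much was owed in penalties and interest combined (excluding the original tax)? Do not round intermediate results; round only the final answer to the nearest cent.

€6,608.29

Failure-to-file: 13 × 5% × €8,720.00 = €5,668.00, capped at 25% × €8,720.00 = €2,180.00
Failure-to-pay penalty: 13 × 2.5% × €8,720.00 = €2,834.00
Interest (15.6%/yr ÷ 12 = 1.3%/month): €8,720.00 × ((1 + 0.013)^13 − 1) = €1,594.2885…
Penalties + interest = €5,014.0000 + €1,594.2885… = €6,608.29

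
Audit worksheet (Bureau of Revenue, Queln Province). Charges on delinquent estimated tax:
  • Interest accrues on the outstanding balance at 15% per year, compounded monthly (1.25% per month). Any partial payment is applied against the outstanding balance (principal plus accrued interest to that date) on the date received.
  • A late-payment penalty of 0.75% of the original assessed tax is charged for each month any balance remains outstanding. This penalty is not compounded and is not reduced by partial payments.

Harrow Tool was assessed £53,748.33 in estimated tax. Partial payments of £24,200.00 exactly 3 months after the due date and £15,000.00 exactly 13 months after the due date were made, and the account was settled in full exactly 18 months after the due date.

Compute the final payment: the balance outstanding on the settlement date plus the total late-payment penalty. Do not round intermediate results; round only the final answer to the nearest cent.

£29,354.37

Balance at month 3: £53,748.3300 × (1 + 0.0125)^3 = £55,789.1919…
After £24,200.00 payment: £55,789.1919… − £24,200.00 = £31,589.1919…
Balance at month 13: £31,589.1919… × (1 + 0.0125)^10 = £35,767.5205…
After £15,000.00 payment: £35,767.5205… − £15,000.00 = £20,767.5205…
Balance at month 18: £20,767.5205… × (1 + 0.0125)^5 = £22,098.3479…
Penalty: 18 × 0.75% × £53,748.33 = £7,256.02…
Final settlement = outstanding balance + penalty = £22,098.3479… + £7,256.02… = £29,354.37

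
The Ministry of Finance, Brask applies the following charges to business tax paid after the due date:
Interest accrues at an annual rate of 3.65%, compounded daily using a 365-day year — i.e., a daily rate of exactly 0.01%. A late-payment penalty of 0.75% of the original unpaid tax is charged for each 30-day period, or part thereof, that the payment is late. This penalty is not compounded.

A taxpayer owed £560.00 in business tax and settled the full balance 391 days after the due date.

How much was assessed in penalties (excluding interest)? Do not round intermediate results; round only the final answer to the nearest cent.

£58.80

Penalty periods: ⌈391/30⌉ = 14; penalty = 14 × 0.75% × £560.00 = £58.80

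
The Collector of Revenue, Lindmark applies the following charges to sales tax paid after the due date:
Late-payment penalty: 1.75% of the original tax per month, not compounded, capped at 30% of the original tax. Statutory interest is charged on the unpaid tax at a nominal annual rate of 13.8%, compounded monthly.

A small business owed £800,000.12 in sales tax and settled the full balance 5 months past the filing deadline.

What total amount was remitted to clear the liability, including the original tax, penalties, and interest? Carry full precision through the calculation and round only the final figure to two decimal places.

Penalty: 5 × 1.75% × £800,000.12 = £70,000.01… (below the 30% cap of £240,000.04…)
Interest (13.8%/yr ÷ 12 = 1.15%/month): £800,000.12 × ((1 + 0.0115)^5 − 1) = £47,070.2442…
Total = £800,000.12 + £70,000.0105 + £47,070.2442… = £917,070.37

£917,070.37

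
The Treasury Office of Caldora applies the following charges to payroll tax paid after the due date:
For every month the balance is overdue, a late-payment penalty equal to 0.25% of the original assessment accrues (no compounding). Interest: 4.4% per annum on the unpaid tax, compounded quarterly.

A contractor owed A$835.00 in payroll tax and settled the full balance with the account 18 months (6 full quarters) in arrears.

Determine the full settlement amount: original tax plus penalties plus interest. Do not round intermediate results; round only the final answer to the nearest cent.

A$929.22

Late-payment penalty = 0.25% × A$835.00 × 18 mo = A$37.58…
Interest (4.4%/yr ÷ 4 = 1.1%/quarter): A$835.00 × ((1 + 0.011)^6 − 1) = A$56.6479…
Total = A$835.00 + A$37.5750 + A$56.6479… = A$929.22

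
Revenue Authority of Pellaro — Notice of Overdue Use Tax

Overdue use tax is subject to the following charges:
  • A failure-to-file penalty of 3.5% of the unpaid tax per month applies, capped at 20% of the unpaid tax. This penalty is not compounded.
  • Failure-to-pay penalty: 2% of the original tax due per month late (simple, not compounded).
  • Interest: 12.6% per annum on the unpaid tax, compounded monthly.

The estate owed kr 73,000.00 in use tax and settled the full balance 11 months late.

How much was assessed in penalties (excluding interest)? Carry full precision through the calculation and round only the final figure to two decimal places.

kr 30,660.00

Failure-to-file: 11 × 3.5% × kr 73,000.00 = kr 28,105.00, capped at 20% × kr 73,000.00 = kr 14,600.00
Failure-to-pay penalty = 2% × kr 73,000.00 × 11 mo = kr 16,060.00
Total penalty = kr 14,600.00 + kr 16,060.00 = kr 30,660.00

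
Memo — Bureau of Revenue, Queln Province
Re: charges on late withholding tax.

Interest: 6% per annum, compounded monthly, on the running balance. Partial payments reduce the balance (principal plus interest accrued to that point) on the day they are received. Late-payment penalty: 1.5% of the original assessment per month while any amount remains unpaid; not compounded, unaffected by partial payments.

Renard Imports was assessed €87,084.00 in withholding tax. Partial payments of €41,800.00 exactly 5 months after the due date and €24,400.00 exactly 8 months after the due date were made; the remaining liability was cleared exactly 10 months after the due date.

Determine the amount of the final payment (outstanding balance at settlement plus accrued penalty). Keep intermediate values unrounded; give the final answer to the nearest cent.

Monthly rate = 6% ÷ 12 = 0.5%
Balance at month 5: €87,084.0000 × (1 + 0.005)^5 = €89,282.9801…
After €41,800.00 payment: €89,282.9801… − €41,800.00 = €47,482.9801…
Balance at month 8: €47,482.9801… × (1 + 0.005)^3 = €48,198.7920…
After €24,400.00 payment: €48,198.7920… − €24,400.00 = €23,798.7920…
Balance at month 10: €23,798.7920… × (1 + 0.005)^2 = €24,037.3749…
Penalty: 10 × 1.5% × €87,084.00 = €13,062.60
Final settlement = outstanding balance + penalty = €24,037.3749… + €13,062.60 = €37,099.97

€37,099.97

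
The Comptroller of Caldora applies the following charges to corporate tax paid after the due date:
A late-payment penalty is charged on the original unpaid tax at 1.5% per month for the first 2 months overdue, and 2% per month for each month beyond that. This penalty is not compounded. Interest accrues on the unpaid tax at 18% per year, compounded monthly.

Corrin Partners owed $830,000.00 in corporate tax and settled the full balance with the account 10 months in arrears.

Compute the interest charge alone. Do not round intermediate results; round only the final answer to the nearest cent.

Interest (18%/yr ÷ 12 = 1.5%/month): $830,000.00 × ((1 + 0.015)^10 − 1) = $133,248.8848…

$133,248.88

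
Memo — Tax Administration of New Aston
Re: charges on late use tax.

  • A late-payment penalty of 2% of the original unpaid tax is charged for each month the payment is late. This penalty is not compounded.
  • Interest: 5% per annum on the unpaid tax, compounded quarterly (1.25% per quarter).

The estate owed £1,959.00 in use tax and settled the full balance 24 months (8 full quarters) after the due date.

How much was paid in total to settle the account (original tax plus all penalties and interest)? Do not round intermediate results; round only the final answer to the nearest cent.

Late-payment penalty: 24 × 2% × £1,959.00 = £940.32
Interest: £1,959.00 × ((1 + 0.0125)^8 − 1) = £1,959.00 × 0.1044861… = £204.6883…
Total = £1,959.00 + £940.3200 + £204.6883… = £3,104.01

£3,104.01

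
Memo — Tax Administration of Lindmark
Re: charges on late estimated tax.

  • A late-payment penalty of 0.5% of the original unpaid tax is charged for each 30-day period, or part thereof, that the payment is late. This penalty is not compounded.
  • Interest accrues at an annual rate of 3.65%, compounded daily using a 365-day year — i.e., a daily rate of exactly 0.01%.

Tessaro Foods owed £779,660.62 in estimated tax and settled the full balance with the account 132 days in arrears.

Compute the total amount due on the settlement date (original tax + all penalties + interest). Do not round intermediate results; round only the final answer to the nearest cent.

£809,511.36

Penalty periods: ⌈132/30⌉ = 5; penalty = 5 × 0.5% × £779,660.62 = £19,491.52…
Interest: £779,660.62 × ((1 + 0.0001)^132 − 1) = £779,660.62 × 0.01328684… = £10,359.2227…
Total = £779,660.62 + £19,491.5155 + £10,359.2227… = £809,511.36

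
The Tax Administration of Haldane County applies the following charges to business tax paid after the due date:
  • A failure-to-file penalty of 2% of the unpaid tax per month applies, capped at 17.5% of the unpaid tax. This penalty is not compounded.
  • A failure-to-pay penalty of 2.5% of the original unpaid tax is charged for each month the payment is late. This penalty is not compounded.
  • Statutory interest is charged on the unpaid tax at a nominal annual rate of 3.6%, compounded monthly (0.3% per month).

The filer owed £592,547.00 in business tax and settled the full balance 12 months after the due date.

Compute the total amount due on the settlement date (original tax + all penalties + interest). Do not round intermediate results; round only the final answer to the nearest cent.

Failure-to-file: 12 × 2% × £592,547.00 = £142,211.28, capped at 17.5% × £592,547.00 = £103,695.73…
Failure-to-pay penalty: 12 × 2.5% × £592,547.00 = £177,764.10
Interest: £592,547.00 × ((1 + 0.003)^12 − 1) = £592,547.00 × 0.0366000… = £21,687.2085…
Total = £592,547.00 + £281,459.8250 + £21,687.2085… = £895,694.03

£895,694.03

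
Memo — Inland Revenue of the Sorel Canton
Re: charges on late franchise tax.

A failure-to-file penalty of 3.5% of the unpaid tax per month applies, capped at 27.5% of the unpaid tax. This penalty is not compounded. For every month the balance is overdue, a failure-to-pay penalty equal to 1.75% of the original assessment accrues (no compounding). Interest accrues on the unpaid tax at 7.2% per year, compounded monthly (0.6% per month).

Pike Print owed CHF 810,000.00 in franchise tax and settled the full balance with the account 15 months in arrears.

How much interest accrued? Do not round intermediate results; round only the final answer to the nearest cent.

Interest: CHF 810,000.00 × ((1 + 0.006)^15 − 1) = CHF 810,000.00 × 0.0938801… = CHF 76,042.8588…

CHF 76,042.86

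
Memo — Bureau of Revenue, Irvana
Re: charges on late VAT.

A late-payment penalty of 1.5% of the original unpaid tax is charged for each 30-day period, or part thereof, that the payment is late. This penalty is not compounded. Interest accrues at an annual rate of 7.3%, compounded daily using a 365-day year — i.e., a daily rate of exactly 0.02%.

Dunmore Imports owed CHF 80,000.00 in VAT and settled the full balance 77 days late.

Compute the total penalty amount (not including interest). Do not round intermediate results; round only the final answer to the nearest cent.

Penalty periods: ⌈77/30⌉ = 3; penalty = 3 × 1.5% × CHF 80,000.00 = CHF 3,600.00

CHF 3,600.00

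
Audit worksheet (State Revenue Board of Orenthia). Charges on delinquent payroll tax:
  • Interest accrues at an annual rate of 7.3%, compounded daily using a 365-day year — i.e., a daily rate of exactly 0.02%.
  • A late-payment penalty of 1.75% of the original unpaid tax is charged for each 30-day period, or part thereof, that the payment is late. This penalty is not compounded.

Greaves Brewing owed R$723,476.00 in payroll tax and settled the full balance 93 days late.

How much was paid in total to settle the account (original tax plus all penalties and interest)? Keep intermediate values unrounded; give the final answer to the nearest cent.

Penalty periods: ⌈93/30⌉ = 4; penalty = 4 × 1.75% × R$723,476.00 = R$50,643.32
Interest: R$723,476.00 × ((1 + 0.0002)^93 − 1) = R$723,476.00 × 0.01877216… = R$13,581.2093…
Total = R$723,476.00 + R$50,643.3200 + R$13,581.2093… = R$787,700.53

R$787,700.53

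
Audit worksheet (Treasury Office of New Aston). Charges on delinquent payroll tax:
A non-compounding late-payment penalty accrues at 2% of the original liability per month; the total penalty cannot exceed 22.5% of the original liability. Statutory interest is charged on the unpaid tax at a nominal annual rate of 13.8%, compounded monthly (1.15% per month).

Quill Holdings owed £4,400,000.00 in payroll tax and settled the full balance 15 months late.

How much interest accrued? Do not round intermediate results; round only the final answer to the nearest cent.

£823,252.05

Interest: £4,400,000.00 × ((1 + 0.0115)^15 − 1) = £4,400,000.00 × 0.1871027… = £823,252.0464…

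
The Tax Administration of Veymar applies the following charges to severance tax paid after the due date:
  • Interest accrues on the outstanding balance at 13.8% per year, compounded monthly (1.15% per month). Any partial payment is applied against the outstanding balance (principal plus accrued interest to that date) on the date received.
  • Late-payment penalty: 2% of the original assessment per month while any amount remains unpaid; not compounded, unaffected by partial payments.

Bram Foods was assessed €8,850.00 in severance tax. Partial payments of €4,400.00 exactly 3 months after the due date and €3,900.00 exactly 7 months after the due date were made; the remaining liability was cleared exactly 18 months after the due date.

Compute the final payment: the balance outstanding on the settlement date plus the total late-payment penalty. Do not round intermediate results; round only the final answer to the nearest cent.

Balance at month 3: €8,850.0000 × (1 + 0.0115)^3 = €9,158.8497…
After €4,400.00 payment: €9,158.8497… − €4,400.00 = €4,758.8497…
Balance at month 7: €4,758.8497… × (1 + 0.0115)^4 = €4,981.5620…
After €3,900.00 payment: €4,981.5620… − €3,900.00 = €1,081.5620…
Balance at month 18: €1,081.5620… × (1 + 0.0115)^11 = €1,226.5243…
Penalty: 18 × 2% × €8,850.00 = €3,186.00
Final settlement = outstanding balance + penalty = €1,226.5243… + €3,186.00 = €4,412.52

€4,412.52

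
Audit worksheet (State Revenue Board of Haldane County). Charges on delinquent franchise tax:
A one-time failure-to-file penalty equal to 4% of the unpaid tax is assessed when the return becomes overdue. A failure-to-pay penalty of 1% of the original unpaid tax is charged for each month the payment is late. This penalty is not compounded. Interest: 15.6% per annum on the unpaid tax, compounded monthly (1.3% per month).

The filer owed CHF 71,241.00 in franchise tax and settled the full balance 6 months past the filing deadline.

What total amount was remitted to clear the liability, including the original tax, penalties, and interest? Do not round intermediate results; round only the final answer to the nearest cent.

Failure-to-file penalty: 4% × CHF 71,241.00 = CHF 2,849.64
Failure-to-pay penalty: 6 × 1% × CHF 71,241.00 = CHF 4,274.46
Interest: CHF 71,241.00 × ((1 + 0.013)^6 − 1) = CHF 71,241.00 × 0.0805794… = CHF 5,740.5549…
Total = CHF 71,241.00 + CHF 7,124.1000 + CHF 5,740.5549… = CHF 84,105.65

CHF 84,105.65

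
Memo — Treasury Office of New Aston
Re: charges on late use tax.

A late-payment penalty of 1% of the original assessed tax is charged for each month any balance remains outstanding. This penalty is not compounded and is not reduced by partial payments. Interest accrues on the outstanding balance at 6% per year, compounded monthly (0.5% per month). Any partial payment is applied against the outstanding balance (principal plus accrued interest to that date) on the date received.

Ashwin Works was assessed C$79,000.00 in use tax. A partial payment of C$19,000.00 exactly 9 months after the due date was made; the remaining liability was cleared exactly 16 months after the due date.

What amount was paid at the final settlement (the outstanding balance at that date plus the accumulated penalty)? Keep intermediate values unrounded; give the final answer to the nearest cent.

Balance at month 9: C$79,000.0000 × (1 + 0.005)^9 = C$82,626.9358…
After C$19,000.00 payment: C$82,626.9358… − C$19,000.00 = C$63,626.9358…
Balance at month 16: C$63,626.9358… × (1 + 0.005)^7 = C$65,887.5624…
Penalty: 16 × 1% × C$79,000.00 = C$12,640.00
Final settlement = outstanding balance + penalty = C$65,887.5624… + C$12,640.00 = C$78,527.56

C$78,527.56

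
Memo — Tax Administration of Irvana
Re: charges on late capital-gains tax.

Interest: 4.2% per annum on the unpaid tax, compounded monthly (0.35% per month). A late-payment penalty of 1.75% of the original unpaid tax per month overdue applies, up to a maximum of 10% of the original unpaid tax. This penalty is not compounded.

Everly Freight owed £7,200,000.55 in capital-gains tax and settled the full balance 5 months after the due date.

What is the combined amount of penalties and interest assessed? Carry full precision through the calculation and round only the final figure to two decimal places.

£756,885.15

Penalty: 5 × 1.75% × £7,200,000.55 = £630,000.05… (below the 10% cap of £720,000.06…)
Interest: £7,200,000.55 × ((1 + 0.0035)^5 − 1) = £7,200,000.55 × 0.0176229… = £126,885.1021…
Penalties + interest = £630,000.0481… + £126,885.1021… = £756,885.15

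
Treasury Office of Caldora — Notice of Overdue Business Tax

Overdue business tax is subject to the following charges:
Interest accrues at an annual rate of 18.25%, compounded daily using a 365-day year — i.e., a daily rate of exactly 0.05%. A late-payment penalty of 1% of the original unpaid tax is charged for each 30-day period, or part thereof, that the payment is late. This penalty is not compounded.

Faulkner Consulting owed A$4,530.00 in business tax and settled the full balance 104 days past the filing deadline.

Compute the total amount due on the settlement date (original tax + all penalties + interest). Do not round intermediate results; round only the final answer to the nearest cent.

A$4,952.93

Penalty periods: ⌈104/30⌉ = 4; penalty = 4 × 1% × A$4,530.00 = A$181.20
Interest: A$4,530.00 × ((1 + 0.0005)^104 − 1) = A$4,530.00 × 0.05336205… = A$241.7301…
Total = A$4,530.00 + A$181.2000 + A$241.7301… = A$4,952.93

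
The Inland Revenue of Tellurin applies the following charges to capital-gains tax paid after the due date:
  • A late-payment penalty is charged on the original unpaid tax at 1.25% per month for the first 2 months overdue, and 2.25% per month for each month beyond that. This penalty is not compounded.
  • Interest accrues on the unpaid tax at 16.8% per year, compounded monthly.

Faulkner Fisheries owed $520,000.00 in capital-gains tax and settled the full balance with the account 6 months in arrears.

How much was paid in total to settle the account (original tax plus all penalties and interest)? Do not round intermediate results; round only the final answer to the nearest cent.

$625,037.64

Penalty, months 1–2: 2 × 1.25% × $520,000.00 = $13,000.00
Penalty, months 3–6: 4 × 2.25% × $520,000.00 = $46,800.00
Interest (16.8%/yr ÷ 12 = 1.4%/month): $520,000.00 × ((1 + 0.014)^6 − 1) = $45,237.6389…
Total = $520,000.00 + $59,800.0000 + $45,237.6389… = $625,037.64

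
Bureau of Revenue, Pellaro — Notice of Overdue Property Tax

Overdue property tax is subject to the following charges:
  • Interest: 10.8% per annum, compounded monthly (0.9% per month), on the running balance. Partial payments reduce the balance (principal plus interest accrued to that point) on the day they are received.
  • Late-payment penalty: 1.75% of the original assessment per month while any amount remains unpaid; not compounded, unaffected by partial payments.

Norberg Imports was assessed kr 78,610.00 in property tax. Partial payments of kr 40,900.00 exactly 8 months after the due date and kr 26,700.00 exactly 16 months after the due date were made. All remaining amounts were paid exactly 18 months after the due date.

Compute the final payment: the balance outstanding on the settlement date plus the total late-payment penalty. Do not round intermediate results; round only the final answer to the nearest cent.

kr 45,213.09

Balance at month 8: kr 78,610.0000 × (1 + 0.009)^8 = kr 84,451.4530…
After kr 40,900.00 payment: kr 84,451.4530… − kr 40,900.00 = kr 43,551.4530…
Balance at month 16: kr 43,551.4530… × (1 + 0.009)^8 = kr 46,787.7304…
After kr 26,700.00 payment: kr 46,787.7304… − kr 26,700.00 = kr 20,087.7304…
Balance at month 18: kr 20,087.7304… × (1 + 0.009)^2 = kr 20,450.9367…
Penalty: 18 × 1.75% × kr 78,610.00 = kr 24,762.15
Final settlement = outstanding balance + penalty = kr 20,450.9367… + kr 24,762.15 = kr 45,213.09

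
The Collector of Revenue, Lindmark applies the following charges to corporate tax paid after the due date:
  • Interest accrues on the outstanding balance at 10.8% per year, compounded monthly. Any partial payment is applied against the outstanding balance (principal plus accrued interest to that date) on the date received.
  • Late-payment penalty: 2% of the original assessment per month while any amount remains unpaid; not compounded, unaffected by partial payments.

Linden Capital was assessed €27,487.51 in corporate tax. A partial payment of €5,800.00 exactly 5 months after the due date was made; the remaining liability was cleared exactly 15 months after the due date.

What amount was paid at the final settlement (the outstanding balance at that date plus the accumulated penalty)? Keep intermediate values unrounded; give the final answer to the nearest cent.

Monthly rate = 10.8% ÷ 12 = 0.9%
Balance at month 5: €27,487.5100 × (1 + 0.009)^5 = €28,746.9141…
After €5,800.00 payment: €28,746.9141… − €5,800.00 = €22,946.9141…
Balance at month 15: €22,946.9141… × (1 + 0.009)^10 = €25,097.8172…
Penalty: 15 × 2% × €27,487.51 = €8,246.25…
Final settlement = outstanding balance + penalty = €25,097.8172… + €8,246.25… = €33,344.07

€33,344.07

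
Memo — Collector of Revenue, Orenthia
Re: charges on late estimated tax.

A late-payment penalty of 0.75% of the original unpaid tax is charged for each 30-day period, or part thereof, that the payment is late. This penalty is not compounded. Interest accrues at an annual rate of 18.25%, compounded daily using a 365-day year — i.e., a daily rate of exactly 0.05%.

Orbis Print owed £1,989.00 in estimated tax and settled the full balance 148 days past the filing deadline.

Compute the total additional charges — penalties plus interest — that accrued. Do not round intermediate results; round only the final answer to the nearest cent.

£227.32

Penalty periods: ⌈148/30⌉ = 5; penalty = 5 × 0.75% × £1,989.00 = £74.59…
Interest: £1,989.00 × ((1 + 0.0005)^148 − 1) = £1,989.00 × 0.07678689… = £152.7291…
Penalties + interest = £74.5875 + £152.7291… = £227.32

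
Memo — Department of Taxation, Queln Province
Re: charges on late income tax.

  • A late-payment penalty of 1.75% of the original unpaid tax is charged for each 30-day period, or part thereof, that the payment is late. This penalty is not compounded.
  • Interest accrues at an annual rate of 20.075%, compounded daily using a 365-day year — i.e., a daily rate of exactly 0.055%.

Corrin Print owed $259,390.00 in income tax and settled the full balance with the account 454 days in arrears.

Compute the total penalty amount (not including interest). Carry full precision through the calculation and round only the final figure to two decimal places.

$72,629.20

Penalty periods: ⌈454/30⌉ = 16; penalty = 16 × 1.75% × $259,390.00 = $72,629.20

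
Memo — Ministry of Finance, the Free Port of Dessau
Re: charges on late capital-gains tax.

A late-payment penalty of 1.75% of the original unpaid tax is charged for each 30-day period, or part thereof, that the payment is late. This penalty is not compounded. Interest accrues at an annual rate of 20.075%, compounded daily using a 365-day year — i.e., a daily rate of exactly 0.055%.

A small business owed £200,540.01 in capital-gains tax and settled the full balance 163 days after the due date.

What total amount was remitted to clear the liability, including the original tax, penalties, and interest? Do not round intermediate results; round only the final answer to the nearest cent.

Penalty periods: ⌈163/30⌉ = 6; penalty = 6 × 1.75% × £200,540.01 = £21,056.70…
Interest: £200,540.01 × ((1 + 0.00055)^163 − 1) = £200,540.01 × 0.09376443… = £18,803.5205…
Total = £200,540.01 + £21,056.7011… + £18,803.5205… = £240,400.23

£240,400.23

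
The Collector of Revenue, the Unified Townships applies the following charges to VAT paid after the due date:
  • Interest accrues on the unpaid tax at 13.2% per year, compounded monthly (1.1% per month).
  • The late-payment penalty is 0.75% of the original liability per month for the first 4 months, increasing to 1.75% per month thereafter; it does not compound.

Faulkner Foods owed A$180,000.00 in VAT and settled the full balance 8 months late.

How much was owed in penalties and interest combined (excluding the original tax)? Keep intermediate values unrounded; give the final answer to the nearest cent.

Penalty, months 1–4: 4 × 0.75% × A$180,000.00 = A$5,400.00
Penalty, months 5–8: 4 × 1.75% × A$180,000.00 = A$12,600.00
Interest: A$180,000.00 × ((1 + 0.011)^8 − 1) = A$180,000.00 × 0.0914636… = A$16,463.4426…
Penalties + interest = A$18,000.0000 + A$16,463.4426… = A$34,463.44

A$34,463.44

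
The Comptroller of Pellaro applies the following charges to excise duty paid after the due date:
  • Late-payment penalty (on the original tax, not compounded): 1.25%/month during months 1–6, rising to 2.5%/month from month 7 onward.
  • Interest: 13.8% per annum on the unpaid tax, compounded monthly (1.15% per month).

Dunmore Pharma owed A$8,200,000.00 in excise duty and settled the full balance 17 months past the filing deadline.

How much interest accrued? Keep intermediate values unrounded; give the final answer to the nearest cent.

A$1,759,417.38

Interest: A$8,200,000.00 × ((1 + 0.0115)^17 − 1) = A$8,200,000.00 × 0.2145631… = A$1,759,417.3800…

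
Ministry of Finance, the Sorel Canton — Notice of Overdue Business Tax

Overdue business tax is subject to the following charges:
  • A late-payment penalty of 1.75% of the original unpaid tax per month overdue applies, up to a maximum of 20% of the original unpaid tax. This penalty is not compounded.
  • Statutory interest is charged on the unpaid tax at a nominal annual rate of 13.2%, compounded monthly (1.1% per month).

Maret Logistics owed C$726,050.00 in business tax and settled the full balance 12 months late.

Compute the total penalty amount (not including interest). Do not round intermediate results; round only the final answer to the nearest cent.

Penalty (uncapped): 12 × 1.75% × C$726,050.00 = C$152,470.50; cap = 20% × C$726,050.00 = C$145,210.00 → penalty = C$145,210.00

C$145,210.00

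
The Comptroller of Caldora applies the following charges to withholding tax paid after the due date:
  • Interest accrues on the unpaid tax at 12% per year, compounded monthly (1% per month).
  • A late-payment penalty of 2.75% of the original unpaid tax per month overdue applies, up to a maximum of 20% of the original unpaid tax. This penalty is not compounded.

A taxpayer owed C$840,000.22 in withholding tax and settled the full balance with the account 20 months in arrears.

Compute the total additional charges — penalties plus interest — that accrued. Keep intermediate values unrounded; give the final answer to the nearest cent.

C$352,959.73

Penalty (uncapped): 20 × 2.75% × C$840,000.22 = C$462,000.12…; cap = 20% × C$840,000.22 = C$168,000.04… → penalty = C$168,000.04…
Interest: C$840,000.22 × ((1 + 0.01)^20 − 1) = C$840,000.22 × 0.2201900… = C$184,959.6820…
Penalties + interest = C$168,000.0440 + C$184,959.6820… = C$352,959.73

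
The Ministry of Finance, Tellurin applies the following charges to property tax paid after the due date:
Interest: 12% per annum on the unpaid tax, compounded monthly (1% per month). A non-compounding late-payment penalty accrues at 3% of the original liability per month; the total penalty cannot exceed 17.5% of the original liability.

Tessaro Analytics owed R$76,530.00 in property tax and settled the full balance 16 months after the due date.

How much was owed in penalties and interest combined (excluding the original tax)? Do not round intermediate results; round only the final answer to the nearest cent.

R$26,600.19

Penalty (uncapped): 16 × 3% × R$76,530.00 = R$36,734.40; cap = 17.5% × R$76,530.00 = R$13,392.75 → penalty = R$13,392.75
Interest: R$76,530.00 × ((1 + 0.01)^16 − 1) = R$76,530.00 × 0.1725786… = R$13,207.4437…
Penalties + interest = R$13,392.7500 + R$13,207.4437… = R$26,600.19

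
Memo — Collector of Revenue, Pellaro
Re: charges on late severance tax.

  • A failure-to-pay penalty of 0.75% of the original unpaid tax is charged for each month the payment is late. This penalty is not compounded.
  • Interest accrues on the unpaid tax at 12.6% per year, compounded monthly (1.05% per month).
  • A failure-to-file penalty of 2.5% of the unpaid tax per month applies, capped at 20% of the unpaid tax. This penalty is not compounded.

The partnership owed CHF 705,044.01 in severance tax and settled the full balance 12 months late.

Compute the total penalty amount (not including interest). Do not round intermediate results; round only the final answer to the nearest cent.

Failure-to-file: 12 × 2.5% × CHF 705,044.01 = CHF 211,513.20…, capped at 20% × CHF 705,044.01 = CHF 141,008.80…
Failure-to-pay penalty: 12 × 0.75% × CHF 705,044.01 = CHF 63,453.96…
Total penalty = CHF 141,008.80… + CHF 63,453.96… = CHF 204,462.76

CHF 204,462.76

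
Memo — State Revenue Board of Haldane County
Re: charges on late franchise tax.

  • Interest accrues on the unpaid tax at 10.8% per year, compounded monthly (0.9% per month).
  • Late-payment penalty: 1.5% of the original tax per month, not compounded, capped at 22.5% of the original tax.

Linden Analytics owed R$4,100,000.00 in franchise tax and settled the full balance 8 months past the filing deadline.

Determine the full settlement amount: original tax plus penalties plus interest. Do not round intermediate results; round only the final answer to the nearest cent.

Penalty: 8 × 1.5% × R$4,100,000.00 = R$492,000.00 (below the 22.5% cap of R$922,500.00)
Interest: R$4,100,000.00 × ((1 + 0.009)^8 − 1) = R$4,100,000.00 × 0.0743093… = R$304,668.0750…
Total = R$4,100,000.00 + R$492,000.0000 + R$304,668.0750… = R$4,896,668.08

R$4,896,668.08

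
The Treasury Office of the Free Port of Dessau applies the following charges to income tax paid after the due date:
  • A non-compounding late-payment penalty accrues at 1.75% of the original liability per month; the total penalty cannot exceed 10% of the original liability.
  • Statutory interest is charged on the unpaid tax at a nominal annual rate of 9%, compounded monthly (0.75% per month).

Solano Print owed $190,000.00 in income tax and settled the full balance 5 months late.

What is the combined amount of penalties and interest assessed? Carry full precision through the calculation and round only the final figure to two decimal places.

Penalty: 5 × 1.75% × $190,000.00 = $16,625.00 (below the 10% cap of $19,000.00)
Interest: $190,000.00 × ((1 + 0.0075)^5 − 1) = $190,000.00 × 0.0380667… = $7,232.6796…
Penalties + interest = $16,625.0000 + $7,232.6796… = $23,857.68

$23,857.68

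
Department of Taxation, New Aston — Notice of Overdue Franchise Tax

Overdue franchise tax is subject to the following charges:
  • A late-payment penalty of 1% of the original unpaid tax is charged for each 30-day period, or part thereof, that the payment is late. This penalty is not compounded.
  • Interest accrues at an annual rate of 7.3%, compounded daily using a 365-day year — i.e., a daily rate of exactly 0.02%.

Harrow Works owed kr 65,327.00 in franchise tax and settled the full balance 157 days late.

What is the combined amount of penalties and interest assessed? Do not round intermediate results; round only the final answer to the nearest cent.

kr 6,003.22

Penalty periods: ⌈157/30⌉ = 6; penalty = 6 × 1% × kr 65,327.00 = kr 3,919.62
Interest: kr 65,327.00 × ((1 + 0.0002)^157 − 1) = kr 65,327.00 × 0.03189494… = kr 2,083.6008…
Penalties + interest = kr 3,919.6200 + kr 2,083.6008… = kr 6,003.22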